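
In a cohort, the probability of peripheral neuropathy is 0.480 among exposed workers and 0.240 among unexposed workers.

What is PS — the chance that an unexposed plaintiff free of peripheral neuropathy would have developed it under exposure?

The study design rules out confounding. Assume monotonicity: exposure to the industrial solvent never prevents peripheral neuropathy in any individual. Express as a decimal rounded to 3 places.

Let p₁ = 0.48, p₀ = 0.24.
Under exogeneity and monotonicity, PS = (p₁ − p₀) / (1 − p₀).
PS = (0.48 − 0.24) / (1 − 0.24) = 0.24 / 0.76 ≈ 0.3158

PS ≈ 0.316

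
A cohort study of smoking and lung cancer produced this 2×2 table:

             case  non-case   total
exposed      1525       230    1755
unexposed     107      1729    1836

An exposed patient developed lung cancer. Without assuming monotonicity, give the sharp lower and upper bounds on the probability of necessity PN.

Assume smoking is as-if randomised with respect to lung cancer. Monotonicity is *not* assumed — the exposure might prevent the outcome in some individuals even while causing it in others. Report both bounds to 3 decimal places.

0.933 ≤ PN ≤ 1.000

p₁ = P(outcome | exposed) = 1525/1755 = 0.86895
p₀ = P(outcome | unexposed) = 107/1836 = 0.058279
Under exogeneity alone the bounds on PN are max{0,(p₁−p₀)/p₁} ≤ PN ≤ min{1,(1−p₀)/p₁}.
  lower = (p₁ − p₀)/p₁ = 0.81067 / 0.86895 ≈ 0.9329
  upper = min{1, (1 − p₀)/p₁} = 0.94172 / 0.86895 ≈ 1.0838 → capped at 1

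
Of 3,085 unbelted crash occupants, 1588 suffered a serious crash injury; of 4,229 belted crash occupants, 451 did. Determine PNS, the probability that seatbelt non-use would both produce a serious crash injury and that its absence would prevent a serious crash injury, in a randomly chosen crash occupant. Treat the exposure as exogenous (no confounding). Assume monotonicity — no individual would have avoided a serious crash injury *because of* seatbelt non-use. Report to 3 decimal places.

p₁ = P(outcome | exposed) = 1588/3085 = 0.51475
p₀ = P(outcome | unexposed) = 451/4229 = 0.10664
Under exogeneity and monotonicity, PNS = p₁ − p₀.
PNS = 0.51475 − 0.10664 = 0.4081

PNS ≈ 0.408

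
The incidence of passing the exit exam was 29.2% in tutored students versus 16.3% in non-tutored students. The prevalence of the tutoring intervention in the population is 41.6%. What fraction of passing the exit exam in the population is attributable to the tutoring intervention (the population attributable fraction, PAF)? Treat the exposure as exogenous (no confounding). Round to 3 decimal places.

PAF ≈ 0.248

p₁ = 0.292, p₀ = 0.163.
Overall risk P(Y=1) = π·p₁ + (1−π)·p₀ = 0.416×0.292 + 0.584×0.163 = 0.21666.
Under exogeneity, PAF = [P(Y=1) − p₀] / P(Y=1).
PAF = (0.21666 − 0.163) / 0.21666 ≈ 0.2477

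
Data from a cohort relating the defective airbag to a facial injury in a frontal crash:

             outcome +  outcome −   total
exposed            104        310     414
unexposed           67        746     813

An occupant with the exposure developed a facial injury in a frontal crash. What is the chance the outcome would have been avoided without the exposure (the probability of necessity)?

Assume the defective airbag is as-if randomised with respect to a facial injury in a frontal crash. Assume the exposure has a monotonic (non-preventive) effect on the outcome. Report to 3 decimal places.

p₁ = P(outcome | exposed) = 104/414 = 0.25121
p₀ = P(outcome | unexposed) = 67/813 = 0.082411
Under exogeneity and monotonicity, PN = (p₁ − p₀)/p₁.
PN = (0.25121 − 0.082411) / 0.25121 ≈ 0.6719

PN ≈ 0.672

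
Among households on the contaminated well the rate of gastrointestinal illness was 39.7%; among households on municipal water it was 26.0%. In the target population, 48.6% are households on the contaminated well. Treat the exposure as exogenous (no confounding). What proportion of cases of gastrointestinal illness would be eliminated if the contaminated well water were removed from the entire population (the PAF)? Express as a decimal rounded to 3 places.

p₁ = 0.397, p₀ = 0.26.
Overall risk P(Y=1) = π·p₁ + (1−π)·p₀ = 0.486×0.397 + 0.514×0.26 = 0.32658.
Under exogeneity, PAF = [P(Y=1) − p₀] / P(Y=1).
PAF = (0.32658 − 0.26) / 0.32658 ≈ 0.2039

PAF ≈ 0.204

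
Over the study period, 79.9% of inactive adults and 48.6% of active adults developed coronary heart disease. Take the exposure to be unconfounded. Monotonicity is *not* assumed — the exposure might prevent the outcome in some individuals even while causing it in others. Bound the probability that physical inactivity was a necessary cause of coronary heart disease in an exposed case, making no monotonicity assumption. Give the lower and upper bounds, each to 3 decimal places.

0.392 ≤ PN ≤ 0.643

p₁ = 0.799, p₀ = 0.486.
Under exogeneity alone the bounds on PN are max{0,(p₁−p₀)/p₁} ≤ PN ≤ min{1,(1−p₀)/p₁}.
  lower = (p₁ − p₀)/p₁ = 0.313 / 0.799 ≈ 0.3917
  upper = min{1, (1 − p₀)/p₁} = 0.514 / 0.799 ≈ 0.6433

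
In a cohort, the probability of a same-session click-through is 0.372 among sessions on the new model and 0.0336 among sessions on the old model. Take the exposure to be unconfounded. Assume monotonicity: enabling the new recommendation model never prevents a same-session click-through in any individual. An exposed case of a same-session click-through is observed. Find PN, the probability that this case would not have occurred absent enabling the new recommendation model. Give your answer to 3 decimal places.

PN ≈ 0.910

Let p₁ = 0.372, p₀ = 0.0336.
Under exogeneity and monotonicity, PN = (p₁ − p₀) / p₁.
PN = (0.372 − 0.0336) / 0.372 = 0.3384 / 0.372 ≈ 0.9097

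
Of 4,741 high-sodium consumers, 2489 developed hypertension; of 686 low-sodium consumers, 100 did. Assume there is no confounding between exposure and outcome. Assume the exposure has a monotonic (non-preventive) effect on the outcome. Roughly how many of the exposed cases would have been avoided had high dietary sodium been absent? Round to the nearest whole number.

p₁ = P(outcome | exposed) = 2489/4741 = 0.52499
p₀ = P(outcome | unexposed) = 100/686 = 0.14577
PN = (p₁ − p₀)/p₁ = (0.52499 − 0.14577) / 0.52499 ≈ 0.72234.
Attributable cases ≈ PN × (exposed cases) = 0.72234 × 2489 ≈ 1797.89.

about 1798 cases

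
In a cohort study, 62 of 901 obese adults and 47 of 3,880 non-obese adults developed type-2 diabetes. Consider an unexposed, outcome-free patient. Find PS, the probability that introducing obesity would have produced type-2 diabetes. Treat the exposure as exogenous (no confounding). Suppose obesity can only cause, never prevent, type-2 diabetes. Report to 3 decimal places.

PS ≈ 0.057

p₁ = P(outcome | exposed) = 62/901 = 0.068812
p₀ = P(outcome | unexposed) = 47/3880 = 0.012113
Under exogeneity and monotonicity, PS = (p₁ − p₀) / (1 − p₀).
PS = (0.068812 − 0.012113) / (1 − 0.012113) = 0.056699 / 0.98789 ≈ 0.0574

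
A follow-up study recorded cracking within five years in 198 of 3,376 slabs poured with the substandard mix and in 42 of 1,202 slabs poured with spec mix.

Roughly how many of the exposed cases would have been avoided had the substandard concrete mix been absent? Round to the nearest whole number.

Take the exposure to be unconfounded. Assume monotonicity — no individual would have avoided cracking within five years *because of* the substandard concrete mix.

p₁ = P(outcome | exposed) = 198/3376 = 0.058649
p₀ = P(outcome | unexposed) = 42/1202 = 0.034942
PN = (p₁ − p₀)/p₁ = (0.058649 − 0.034942) / 0.058649 ≈ 0.40423.
Attributable cases ≈ PN × (exposed cases) = 0.40423 × 198 ≈ 80.04.

about 80 cases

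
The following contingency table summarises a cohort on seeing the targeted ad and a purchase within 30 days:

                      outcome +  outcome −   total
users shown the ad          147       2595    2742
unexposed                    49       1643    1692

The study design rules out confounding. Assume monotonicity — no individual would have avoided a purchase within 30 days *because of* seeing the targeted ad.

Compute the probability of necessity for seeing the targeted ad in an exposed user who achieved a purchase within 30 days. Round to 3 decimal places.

PN ≈ 0.460

p₁ = P(outcome | exposed) = 147/2742 = 0.053611
p₀ = P(outcome | unexposed) = 49/1692 = 0.02896
Under exogeneity and monotonicity, PN = (p₁ − p₀) / p₁.
PN = (0.053611 − 0.02896) / 0.053611 = 0.024651 / 0.053611 ≈ 0.4598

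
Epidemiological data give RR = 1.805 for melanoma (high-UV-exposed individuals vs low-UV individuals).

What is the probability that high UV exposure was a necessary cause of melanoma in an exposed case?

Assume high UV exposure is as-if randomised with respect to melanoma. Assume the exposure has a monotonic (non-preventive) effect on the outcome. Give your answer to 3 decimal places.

PN ≈ 0.446

Under exogeneity and monotonicity, PN = (RR − 1) / RR = 1 − 1/RR.
PN = (1.805 − 1) / 1.805 = 0.805 / 1.805 ≈ 0.4460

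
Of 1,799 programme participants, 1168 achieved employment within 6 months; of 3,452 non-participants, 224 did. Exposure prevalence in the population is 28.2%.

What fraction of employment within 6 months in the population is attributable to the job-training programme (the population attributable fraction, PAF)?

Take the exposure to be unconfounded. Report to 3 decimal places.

PAF ≈ 0.717

p₁ = P(outcome | exposed) = 1168/1799 = 0.64925
p₀ = P(outcome | unexposed) = 224/3452 = 0.06489
Overall risk P(Y=1) = π·p₁ + (1−π)·p₀ = 0.282×0.64925 + 0.718×0.06489 = 0.22968.
Under exogeneity, PAF = [P(Y=1) − p₀] / P(Y=1).
PAF = (0.22968 − 0.06489) / 0.22968 ≈ 0.7175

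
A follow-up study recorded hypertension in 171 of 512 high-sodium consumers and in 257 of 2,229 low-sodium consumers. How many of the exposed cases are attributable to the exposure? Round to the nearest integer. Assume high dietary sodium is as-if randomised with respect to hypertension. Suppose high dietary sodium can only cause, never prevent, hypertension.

p₁ = P(outcome | exposed) = 171/512 = 0.33398
p₀ = P(outcome | unexposed) = 257/2229 = 0.1153
PN = (p₁ − p₀)/p₁ = (0.33398 − 0.1153) / 0.33398 ≈ 0.65478.
Attributable cases ≈ PN × (exposed cases) = 0.65478 × 171 ≈ 111.97.

about 112 cases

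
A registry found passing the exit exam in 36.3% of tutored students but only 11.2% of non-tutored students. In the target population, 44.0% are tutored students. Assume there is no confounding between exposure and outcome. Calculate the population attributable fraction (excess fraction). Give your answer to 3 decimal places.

p₁ = 0.363, p₀ = 0.112.
Overall risk P(Y=1) = π·p₁ + (1−π)·p₀ = 0.44×0.363 + 0.56×0.112 = 0.22244.
Under exogeneity, PAF = [P(Y=1) − p₀] / P(Y=1).
PAF = (0.22244 − 0.112) / 0.22244 ≈ 0.4965

PAF ≈ 0.496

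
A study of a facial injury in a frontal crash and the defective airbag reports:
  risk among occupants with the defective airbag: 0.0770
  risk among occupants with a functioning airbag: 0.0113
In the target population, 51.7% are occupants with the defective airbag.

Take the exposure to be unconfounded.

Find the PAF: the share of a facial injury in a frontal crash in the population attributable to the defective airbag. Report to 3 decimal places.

Let p₁ = 0.077, p₀ = 0.0113.
Overall risk P(Y=1) = π·p₁ + (1−π)·p₀ = 0.517×0.077 + 0.483×0.0113 = 0.045267.
Under exogeneity, PAF = [P(Y=1) − p₀] / P(Y=1).
PAF = (0.045267 − 0.0113) / 0.045267 ≈ 0.7504

PAF ≈ 0.750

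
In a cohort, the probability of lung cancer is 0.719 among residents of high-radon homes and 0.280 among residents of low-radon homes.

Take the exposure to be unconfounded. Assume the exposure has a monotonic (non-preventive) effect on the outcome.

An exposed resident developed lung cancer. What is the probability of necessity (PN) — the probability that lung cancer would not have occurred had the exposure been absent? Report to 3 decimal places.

Let p₁ = 0.719, p₀ = 0.28.
Under exogeneity and monotonicity, PN = (p₁ − p₀) / p₁.
PN = (0.719 − 0.28) / 0.719 = 0.439 / 0.719 ≈ 0.6106

PN ≈ 0.611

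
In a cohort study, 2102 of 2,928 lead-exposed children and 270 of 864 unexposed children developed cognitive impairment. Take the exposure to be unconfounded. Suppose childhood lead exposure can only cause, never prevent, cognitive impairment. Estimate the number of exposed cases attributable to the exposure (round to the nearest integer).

p₁ = P(outcome | exposed) = 2102/2928 = 0.7179
p₀ = P(outcome | unexposed) = 270/864 = 0.3125
PN = (p₁ − p₀)/p₁ = (0.7179 − 0.3125) / 0.7179 ≈ 0.56470.
Attributable cases ≈ PN × (exposed cases) = 0.56470 × 2102 ≈ 1187.00.

about 1187 cases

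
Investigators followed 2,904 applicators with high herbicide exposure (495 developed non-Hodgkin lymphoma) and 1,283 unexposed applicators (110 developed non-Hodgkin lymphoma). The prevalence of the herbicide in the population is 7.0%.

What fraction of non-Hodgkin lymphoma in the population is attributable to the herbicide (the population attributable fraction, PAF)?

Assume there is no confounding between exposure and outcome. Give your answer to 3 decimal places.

PAF ≈ 0.065

p₁ = P(outcome | exposed) = 495/2904 = 0.17045
p₀ = P(outcome | unexposed) = 110/1283 = 0.085737
Overall risk P(Y=1) = π·p₁ + (1−π)·p₀ = 0.07×0.17045 + 0.93×0.085737 = 0.091667.
Under exogeneity, PAF = [P(Y=1) − p₀] / P(Y=1).
PAF = (0.091667 − 0.085737) / 0.091667 ≈ 0.0647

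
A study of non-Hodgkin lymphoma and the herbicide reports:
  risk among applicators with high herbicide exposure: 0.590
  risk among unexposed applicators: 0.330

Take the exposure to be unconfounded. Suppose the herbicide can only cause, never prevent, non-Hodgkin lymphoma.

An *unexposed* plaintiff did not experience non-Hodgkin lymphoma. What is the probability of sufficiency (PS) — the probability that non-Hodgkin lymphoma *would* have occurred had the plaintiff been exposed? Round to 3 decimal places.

Let p₁ = 0.59, p₀ = 0.33.
Under exogeneity and monotonicity, PS = (p₁ − p₀) / (1 − p₀).
PS = (0.59 − 0.33) / (1 − 0.33) = 0.26 / 0.67 ≈ 0.3881

PS ≈ 0.388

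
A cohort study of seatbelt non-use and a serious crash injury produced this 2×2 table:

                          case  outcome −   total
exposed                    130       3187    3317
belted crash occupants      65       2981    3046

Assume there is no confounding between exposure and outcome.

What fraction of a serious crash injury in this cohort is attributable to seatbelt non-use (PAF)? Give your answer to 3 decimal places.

PAF ≈ 0.304

p₁ = P(outcome | exposed) = 130/3317 = 0.039192
p₀ = P(outcome | unexposed) = 65/3046 = 0.021339
Exposure prevalence π = 3317/6363 = 0.52129; overall risk P(Y=1) = 0.030646.
Under exogeneity, PAF = [P(Y=1) − p₀]/P(Y=1).
PAF = (0.030646 − 0.021339) / 0.030646 ≈ 0.3037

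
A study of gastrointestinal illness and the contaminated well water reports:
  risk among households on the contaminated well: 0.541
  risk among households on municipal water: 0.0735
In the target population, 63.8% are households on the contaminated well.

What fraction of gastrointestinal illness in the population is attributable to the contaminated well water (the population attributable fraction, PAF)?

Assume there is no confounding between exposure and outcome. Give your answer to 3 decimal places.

Let p₁ = 0.541, p₀ = 0.0735.
Overall risk P(Y=1) = π·p₁ + (1−π)·p₀ = 0.638×0.541 + 0.362×0.0735 = 0.37177.
Under exogeneity, PAF = [P(Y=1) − p₀] / P(Y=1).
PAF = (0.37177 − 0.0735) / 0.37177 ≈ 0.8023

PAF ≈ 0.802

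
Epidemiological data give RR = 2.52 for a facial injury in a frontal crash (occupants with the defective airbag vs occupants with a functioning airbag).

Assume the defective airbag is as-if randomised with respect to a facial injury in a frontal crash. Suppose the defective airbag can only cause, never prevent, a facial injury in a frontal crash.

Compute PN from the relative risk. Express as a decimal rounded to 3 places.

Under exogeneity and monotonicity, PN = (RR − 1) / RR = 1 − 1/RR.
PN = (2.52 − 1) / 2.52 = 1.52 / 2.52 ≈ 0.6032

PN ≈ 0.603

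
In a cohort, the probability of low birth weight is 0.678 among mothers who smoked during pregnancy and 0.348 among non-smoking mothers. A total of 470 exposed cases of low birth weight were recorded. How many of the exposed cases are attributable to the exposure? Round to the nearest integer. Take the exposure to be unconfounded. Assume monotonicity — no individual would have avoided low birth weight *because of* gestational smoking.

about 229 cases

Let p₁ = 0.678, p₀ = 0.348.
PN = (p₁ − p₀)/p₁ = (0.678 − 0.348) / 0.678 ≈ 0.48673.
Attributable cases ≈ PN × (exposed cases) = 0.48673 × 470 ≈ 228.76.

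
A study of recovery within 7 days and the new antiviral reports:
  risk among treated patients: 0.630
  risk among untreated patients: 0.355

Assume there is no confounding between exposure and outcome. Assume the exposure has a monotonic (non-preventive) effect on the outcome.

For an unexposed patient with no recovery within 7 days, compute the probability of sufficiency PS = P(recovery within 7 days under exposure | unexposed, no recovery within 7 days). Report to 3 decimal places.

Let p₁ = 0.63, p₀ = 0.355.
Under exogeneity and monotonicity, PS = (p₁ − p₀) / (1 − p₀).
PS = (0.63 − 0.355) / (1 − 0.355) = 0.275 / 0.645 ≈ 0.4264

PS ≈ 0.426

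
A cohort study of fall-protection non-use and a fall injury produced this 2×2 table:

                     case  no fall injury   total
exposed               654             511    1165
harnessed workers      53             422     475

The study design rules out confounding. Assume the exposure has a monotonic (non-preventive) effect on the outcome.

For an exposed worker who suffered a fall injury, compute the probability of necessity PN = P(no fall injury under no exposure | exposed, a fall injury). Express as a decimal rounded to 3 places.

p₁ = P(outcome | exposed) = 654/1165 = 0.56137
p₀ = P(outcome | unexposed) = 53/475 = 0.11158
Under exogeneity and monotonicity, PN = (p₁ − p₀)/p₁.
PN = (0.56137 − 0.11158) / 0.56137 ≈ 0.8012

PN ≈ 0.801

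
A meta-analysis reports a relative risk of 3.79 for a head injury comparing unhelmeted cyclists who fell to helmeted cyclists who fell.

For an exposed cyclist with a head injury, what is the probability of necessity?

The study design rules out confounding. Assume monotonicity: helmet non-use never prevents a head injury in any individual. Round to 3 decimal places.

Under exogeneity and monotonicity, PN = (RR − 1) / RR = 1 − 1/RR.
PN = (3.79 − 1) / 3.79 = 2.79 / 3.79 ≈ 0.7361

PN ≈ 0.736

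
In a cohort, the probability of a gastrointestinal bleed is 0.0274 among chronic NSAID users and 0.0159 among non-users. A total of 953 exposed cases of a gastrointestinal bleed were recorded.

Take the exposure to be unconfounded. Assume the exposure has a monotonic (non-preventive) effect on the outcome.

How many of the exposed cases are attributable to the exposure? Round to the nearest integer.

about 400 cases

Let p₁ = 0.0274, p₀ = 0.0159.
PN = (p₁ − p₀)/p₁ = (0.0274 − 0.0159) / 0.0274 ≈ 0.41971.
Attributable cases ≈ PN × (exposed cases) = 0.41971 × 953 ≈ 399.98.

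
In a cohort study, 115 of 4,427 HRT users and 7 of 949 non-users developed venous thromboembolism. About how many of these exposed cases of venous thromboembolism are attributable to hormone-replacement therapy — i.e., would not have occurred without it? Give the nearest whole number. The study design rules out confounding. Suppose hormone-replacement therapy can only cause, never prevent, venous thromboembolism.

about 82 cases

p₁ = P(outcome | exposed) = 115/4427 = 0.025977
p₀ = P(outcome | unexposed) = 7/949 = 0.0073762
PN = (p₁ − p₀)/p₁ = (0.025977 − 0.0073762) / 0.025977 ≈ 0.71605.
Attributable cases ≈ PN × (exposed cases) = 0.71605 × 115 ≈ 82.35.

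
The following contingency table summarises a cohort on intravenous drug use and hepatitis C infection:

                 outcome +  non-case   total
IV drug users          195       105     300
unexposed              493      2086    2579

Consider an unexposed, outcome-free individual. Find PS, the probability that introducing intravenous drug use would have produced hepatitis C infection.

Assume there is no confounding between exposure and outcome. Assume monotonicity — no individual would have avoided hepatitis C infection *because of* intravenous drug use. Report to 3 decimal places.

PS ≈ 0.567

p₁ = P(outcome | exposed) = 195/300 = 0.65
p₀ = P(outcome | unexposed) = 493/2579 = 0.19116
Under exogeneity and monotonicity, PS = (p₁ − p₀)/(1 − p₀).
PS = (0.65 − 0.19116) / 0.80884 ≈ 0.5673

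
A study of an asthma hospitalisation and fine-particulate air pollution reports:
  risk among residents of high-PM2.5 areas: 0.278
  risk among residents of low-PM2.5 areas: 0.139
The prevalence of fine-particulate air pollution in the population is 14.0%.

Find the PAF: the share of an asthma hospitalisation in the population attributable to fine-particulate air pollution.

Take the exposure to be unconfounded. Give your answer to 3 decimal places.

Let p₁ = 0.278, p₀ = 0.139.
Overall risk P(Y=1) = π·p₁ + (1−π)·p₀ = 0.14×0.278 + 0.86×0.139 = 0.15846.
Under exogeneity, PAF = [P(Y=1) − p₀] / P(Y=1).
PAF = (0.15846 − 0.139) / 0.15846 ≈ 0.1228

PAF ≈ 0.123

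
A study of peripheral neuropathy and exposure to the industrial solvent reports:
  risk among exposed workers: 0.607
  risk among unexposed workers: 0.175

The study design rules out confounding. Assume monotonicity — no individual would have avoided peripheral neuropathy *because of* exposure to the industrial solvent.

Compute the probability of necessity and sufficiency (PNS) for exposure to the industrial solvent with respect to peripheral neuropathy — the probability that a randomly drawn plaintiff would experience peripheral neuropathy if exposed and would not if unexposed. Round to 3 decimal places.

PNS ≈ 0.432

Let p₁ = 0.607, p₀ = 0.175.
Under exogeneity and monotonicity, PNS = p₁ − p₀.
PNS = 0.607 − 0.175 = 0.432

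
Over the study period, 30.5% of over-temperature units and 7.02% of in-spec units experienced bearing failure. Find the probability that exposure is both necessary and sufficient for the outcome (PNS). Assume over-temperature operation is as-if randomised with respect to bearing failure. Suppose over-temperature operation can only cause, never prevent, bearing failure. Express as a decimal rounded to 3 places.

p₁ = 0.305, p₀ = 0.0702.
Under exogeneity and monotonicity, PNS = p₁ − p₀.
PNS = 0.305 − 0.0702 = 0.2348

PNS ≈ 0.235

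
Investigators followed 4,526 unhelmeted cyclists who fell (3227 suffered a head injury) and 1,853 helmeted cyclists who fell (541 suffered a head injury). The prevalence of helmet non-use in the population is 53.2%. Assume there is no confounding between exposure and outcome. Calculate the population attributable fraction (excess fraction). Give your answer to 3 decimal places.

p₁ = P(outcome | exposed) = 3227/4526 = 0.71299
p₀ = P(outcome | unexposed) = 541/1853 = 0.29196
Overall risk P(Y=1) = π·p₁ + (1−π)·p₀ = 0.532×0.71299 + 0.468×0.29196 = 0.51595.
Under exogeneity, PAF = [P(Y=1) − p₀] / P(Y=1).
PAF = (0.51595 − 0.29196) / 0.51595 ≈ 0.4341

PAF ≈ 0.434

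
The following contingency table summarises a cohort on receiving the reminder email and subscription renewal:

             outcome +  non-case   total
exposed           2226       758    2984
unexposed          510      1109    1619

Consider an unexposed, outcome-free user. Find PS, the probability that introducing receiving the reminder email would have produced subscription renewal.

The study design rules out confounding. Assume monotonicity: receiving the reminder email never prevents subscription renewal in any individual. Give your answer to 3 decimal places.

p₁ = P(outcome | exposed) = 2226/2984 = 0.74598
p₀ = P(outcome | unexposed) = 510/1619 = 0.31501
Under exogeneity and monotonicity, PS = (p₁ − p₀) / (1 − p₀).
PS = (0.74598 − 0.31501) / (1 − 0.31501) = 0.43097 / 0.68499 ≈ 0.6292

PS ≈ 0.629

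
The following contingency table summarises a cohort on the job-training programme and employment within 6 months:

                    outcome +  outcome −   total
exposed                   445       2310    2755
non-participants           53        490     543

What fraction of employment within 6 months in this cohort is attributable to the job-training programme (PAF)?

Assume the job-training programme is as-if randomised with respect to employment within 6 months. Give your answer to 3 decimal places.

p₁ = P(outcome | exposed) = 445/2755 = 0.16152
p₀ = P(outcome | unexposed) = 53/543 = 0.097606
Exposure prevalence π = 2755/3298 = 0.83535; overall risk P(Y=1) = 0.151.
Under exogeneity, PAF = [P(Y=1) − p₀]/P(Y=1).
PAF = (0.151 − 0.097606) / 0.151 ≈ 0.3536

PAF ≈ 0.354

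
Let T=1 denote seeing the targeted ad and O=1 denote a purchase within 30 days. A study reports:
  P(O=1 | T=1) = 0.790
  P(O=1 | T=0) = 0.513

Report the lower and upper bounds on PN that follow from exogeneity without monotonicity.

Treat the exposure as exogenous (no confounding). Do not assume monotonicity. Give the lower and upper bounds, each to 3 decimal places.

0.351 ≤ PN ≤ 0.616

Let p₁ = 0.79, p₀ = 0.513.
Under exogeneity alone the bounds on PN are max{0,(p₁−p₀)/p₁} ≤ PN ≤ min{1,(1−p₀)/p₁}.
  lower = (p₁ − p₀)/p₁ = 0.277 / 0.79 ≈ 0.3506
  upper = min{1, (1 − p₀)/p₁} = 0.487 / 0.79 ≈ 0.6165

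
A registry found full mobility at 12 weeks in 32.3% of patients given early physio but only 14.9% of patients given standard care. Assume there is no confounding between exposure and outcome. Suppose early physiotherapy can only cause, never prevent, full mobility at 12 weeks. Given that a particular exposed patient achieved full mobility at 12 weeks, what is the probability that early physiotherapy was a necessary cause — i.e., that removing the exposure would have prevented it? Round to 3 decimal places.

p₁ = 0.323, p₀ = 0.149.
Under exogeneity and monotonicity, PN = (p₁ − p₀) / p₁.
PN = (0.323 − 0.149) / 0.323 = 0.174 / 0.323 ≈ 0.5387

PN ≈ 0.539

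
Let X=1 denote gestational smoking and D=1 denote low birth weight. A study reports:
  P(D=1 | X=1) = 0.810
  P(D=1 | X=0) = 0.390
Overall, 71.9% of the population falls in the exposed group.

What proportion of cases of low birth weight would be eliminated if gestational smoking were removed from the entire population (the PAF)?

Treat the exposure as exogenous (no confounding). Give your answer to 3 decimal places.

Let p₁ = 0.81, p₀ = 0.39.
Overall risk P(Y=1) = π·p₁ + (1−π)·p₀ = 0.719×0.81 + 0.281×0.39 = 0.69198.
Under exogeneity, PAF = [P(Y=1) − p₀] / P(Y=1).
PAF = (0.69198 − 0.39) / 0.69198 ≈ 0.4364

PAF ≈ 0.436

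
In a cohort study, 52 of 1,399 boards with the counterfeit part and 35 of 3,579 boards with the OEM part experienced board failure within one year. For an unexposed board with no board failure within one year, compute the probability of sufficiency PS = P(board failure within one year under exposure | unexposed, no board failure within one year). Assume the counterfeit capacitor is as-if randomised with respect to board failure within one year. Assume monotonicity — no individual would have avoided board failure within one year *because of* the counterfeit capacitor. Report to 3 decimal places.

PS ≈ 0.028

p₁ = P(outcome | exposed) = 52/1399 = 0.037169
p₀ = P(outcome | unexposed) = 35/3579 = 0.0097793
Under exogeneity and monotonicity, PS = (p₁ − p₀) / (1 − p₀).
PS = (0.037169 − 0.0097793) / (1 − 0.0097793) = 0.02739 / 0.99022 ≈ 0.0277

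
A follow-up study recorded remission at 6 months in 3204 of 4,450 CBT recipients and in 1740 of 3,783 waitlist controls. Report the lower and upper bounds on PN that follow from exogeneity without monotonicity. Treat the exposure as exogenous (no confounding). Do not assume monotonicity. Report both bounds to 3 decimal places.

0.361 ≤ PN ≤ 0.750

p₁ = P(outcome | exposed) = 3204/4450 = 0.72
p₀ = P(outcome | unexposed) = 1740/3783 = 0.45995
Under exogeneity alone the bounds on PN are max{0,(p₁−p₀)/p₁} ≤ PN ≤ min{1,(1−p₀)/p₁}.
  lower = (p₁ − p₀)/p₁ = 0.26005 / 0.72 ≈ 0.3612
  upper = min{1, (1 − p₀)/p₁} = 0.54005 / 0.72 ≈ 0.7501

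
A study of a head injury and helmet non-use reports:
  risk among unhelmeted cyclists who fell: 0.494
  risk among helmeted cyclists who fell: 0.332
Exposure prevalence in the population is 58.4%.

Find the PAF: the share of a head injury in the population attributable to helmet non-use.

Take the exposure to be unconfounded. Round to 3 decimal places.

Let p₁ = 0.494, p₀ = 0.332.
Overall risk P(Y=1) = π·p₁ + (1−π)·p₀ = 0.584×0.494 + 0.416×0.332 = 0.42661.
Under exogeneity, PAF = [P(Y=1) − p₀] / P(Y=1).
PAF = (0.42661 − 0.332) / 0.42661 ≈ 0.2218

PAF ≈ 0.222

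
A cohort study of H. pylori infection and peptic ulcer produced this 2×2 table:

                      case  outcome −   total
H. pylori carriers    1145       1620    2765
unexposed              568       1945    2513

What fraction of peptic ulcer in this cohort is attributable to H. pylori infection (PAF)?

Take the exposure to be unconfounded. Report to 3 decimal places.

p₁ = P(outcome | exposed) = 1145/2765 = 0.4141
p₀ = P(outcome | unexposed) = 568/2513 = 0.22602
Exposure prevalence π = 2765/5278 = 0.52387; overall risk P(Y=1) = 0.32455.
Under exogeneity, PAF = [P(Y=1) − p₀]/P(Y=1).
PAF = (0.32455 − 0.22602) / 0.32455 ≈ 0.3036

PAF ≈ 0.304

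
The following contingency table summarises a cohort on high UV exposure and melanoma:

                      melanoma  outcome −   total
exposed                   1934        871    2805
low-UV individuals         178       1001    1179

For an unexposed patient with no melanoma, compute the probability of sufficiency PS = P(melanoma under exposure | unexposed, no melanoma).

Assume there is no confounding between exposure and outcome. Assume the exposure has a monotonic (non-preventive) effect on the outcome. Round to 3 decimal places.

PS ≈ 0.634

p₁ = P(outcome | exposed) = 1934/2805 = 0.68948
p₀ = P(outcome | unexposed) = 178/1179 = 0.15098
Under exogeneity and monotonicity, PS = (p₁ − p₀)/(1 − p₀).
PS = (0.68948 − 0.15098) / 0.84902 ≈ 0.6343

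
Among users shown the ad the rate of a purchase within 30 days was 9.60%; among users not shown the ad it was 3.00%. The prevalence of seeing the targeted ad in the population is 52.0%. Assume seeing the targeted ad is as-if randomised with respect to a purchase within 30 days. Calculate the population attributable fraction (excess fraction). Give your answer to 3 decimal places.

PAF ≈ 0.534

p₁ = 0.096, p₀ = 0.03.
Overall risk P(Y=1) = π·p₁ + (1−π)·p₀ = 0.52×0.096 + 0.48×0.03 = 0.06432.
Under exogeneity, PAF = [P(Y=1) − p₀] / P(Y=1).
PAF = (0.06432 − 0.03) / 0.06432 ≈ 0.5336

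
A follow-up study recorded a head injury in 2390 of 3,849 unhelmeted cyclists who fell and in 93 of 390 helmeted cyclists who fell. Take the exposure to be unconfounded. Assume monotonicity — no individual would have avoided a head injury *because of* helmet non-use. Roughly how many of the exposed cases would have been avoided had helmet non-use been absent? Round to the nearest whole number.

p₁ = P(outcome | exposed) = 2390/3849 = 0.62094
p₀ = P(outcome | unexposed) = 93/390 = 0.23846
PN = (p₁ − p₀)/p₁ = (0.62094 − 0.23846) / 0.62094 ≈ 0.61597.
Attributable cases ≈ PN × (exposed cases) = 0.61597 × 2390 ≈ 1472.16.

about 1472 cases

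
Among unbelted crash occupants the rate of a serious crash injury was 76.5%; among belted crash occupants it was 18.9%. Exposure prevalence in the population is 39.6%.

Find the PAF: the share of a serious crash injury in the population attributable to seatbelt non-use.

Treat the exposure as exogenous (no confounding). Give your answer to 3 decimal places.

p₁ = 0.765, p₀ = 0.189.
Overall risk P(Y=1) = π·p₁ + (1−π)·p₀ = 0.396×0.765 + 0.604×0.189 = 0.4171.
Under exogeneity, PAF = [P(Y=1) − p₀] / P(Y=1).
PAF = (0.4171 − 0.189) / 0.4171 ≈ 0.5469

PAF ≈ 0.547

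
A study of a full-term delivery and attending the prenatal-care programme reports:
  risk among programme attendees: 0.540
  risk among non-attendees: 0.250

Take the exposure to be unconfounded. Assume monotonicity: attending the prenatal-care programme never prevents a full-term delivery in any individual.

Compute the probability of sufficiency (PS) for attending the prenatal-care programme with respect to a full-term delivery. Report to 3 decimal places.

PS ≈ 0.387

Let p₁ = 0.54, p₀ = 0.25.
Under exogeneity and monotonicity, PS = (p₁ − p₀) / (1 − p₀).
PS = (0.54 − 0.25) / (1 − 0.25) = 0.29 / 0.75 ≈ 0.3867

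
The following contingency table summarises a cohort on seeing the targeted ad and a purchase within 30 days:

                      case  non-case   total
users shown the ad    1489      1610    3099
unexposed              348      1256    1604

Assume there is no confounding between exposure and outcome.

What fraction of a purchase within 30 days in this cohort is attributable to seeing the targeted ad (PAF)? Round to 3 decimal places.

p₁ = P(outcome | exposed) = 1489/3099 = 0.48048
p₀ = P(outcome | unexposed) = 348/1604 = 0.21696
Exposure prevalence π = 3099/4703 = 0.65894; overall risk P(Y=1) = 0.3906.
Under exogeneity, PAF = [P(Y=1) − p₀]/P(Y=1).
PAF = (0.3906 − 0.21696) / 0.3906 ≈ 0.4446

PAF ≈ 0.445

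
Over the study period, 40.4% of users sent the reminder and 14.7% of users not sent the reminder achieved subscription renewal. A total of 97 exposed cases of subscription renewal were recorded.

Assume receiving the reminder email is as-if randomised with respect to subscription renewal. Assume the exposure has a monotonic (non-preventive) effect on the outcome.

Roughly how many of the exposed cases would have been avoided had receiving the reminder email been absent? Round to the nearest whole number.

p₁ = 0.404, p₀ = 0.147.
PN = (p₁ − p₀)/p₁ = (0.404 − 0.147) / 0.404 ≈ 0.63614.
Attributable cases ≈ PN × (exposed cases) = 0.63614 × 97 ≈ 61.71.

about 62 cases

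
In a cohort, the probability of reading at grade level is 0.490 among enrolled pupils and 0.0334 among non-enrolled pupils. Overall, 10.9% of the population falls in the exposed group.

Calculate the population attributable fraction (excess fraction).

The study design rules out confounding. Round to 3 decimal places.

Let p₁ = 0.49, p₀ = 0.0334.
Overall risk P(Y=1) = π·p₁ + (1−π)·p₀ = 0.109×0.49 + 0.891×0.0334 = 0.083169.
Under exogeneity, PAF = [P(Y=1) − p₀] / P(Y=1).
PAF = (0.083169 − 0.0334) / 0.083169 ≈ 0.5984

PAF ≈ 0.598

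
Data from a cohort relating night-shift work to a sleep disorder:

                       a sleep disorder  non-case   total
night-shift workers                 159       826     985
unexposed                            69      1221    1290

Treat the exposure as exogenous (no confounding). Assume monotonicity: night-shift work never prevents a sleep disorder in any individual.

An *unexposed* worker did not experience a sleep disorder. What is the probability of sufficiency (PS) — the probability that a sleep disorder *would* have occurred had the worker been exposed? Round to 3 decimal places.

p₁ = P(outcome | exposed) = 159/985 = 0.16142
p₀ = P(outcome | unexposed) = 69/1290 = 0.053488
Under exogeneity and monotonicity, PS = (p₁ − p₀) / (1 − p₀).
PS = (0.16142 − 0.053488) / (1 − 0.053488) = 0.10793 / 0.94651 ≈ 0.1140

PS ≈ 0.114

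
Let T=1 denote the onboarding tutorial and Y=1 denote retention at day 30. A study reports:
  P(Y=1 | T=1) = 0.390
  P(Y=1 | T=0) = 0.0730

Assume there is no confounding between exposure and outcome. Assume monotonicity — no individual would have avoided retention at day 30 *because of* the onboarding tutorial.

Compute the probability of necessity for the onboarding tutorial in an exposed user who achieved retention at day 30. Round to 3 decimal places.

PN ≈ 0.813

Let p₁ = 0.39, p₀ = 0.073.
Under exogeneity and monotonicity, PN = (p₁ − p₀) / p₁.
PN = (0.39 − 0.073) / 0.39 = 0.317 / 0.39 ≈ 0.8128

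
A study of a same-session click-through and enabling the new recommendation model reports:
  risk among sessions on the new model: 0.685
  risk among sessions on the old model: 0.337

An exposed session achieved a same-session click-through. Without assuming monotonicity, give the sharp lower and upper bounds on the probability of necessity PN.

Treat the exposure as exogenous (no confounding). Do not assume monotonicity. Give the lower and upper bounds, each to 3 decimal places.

Let p₁ = 0.685, p₀ = 0.337.
Under exogeneity alone the bounds on PN are max{0,(p₁−p₀)/p₁} ≤ PN ≤ min{1,(1−p₀)/p₁}.
  lower = (p₁ − p₀)/p₁ = 0.348 / 0.685 ≈ 0.5080
  upper = min{1, (1 − p₀)/p₁} = 0.663 / 0.685 ≈ 0.9679

0.508 ≤ PN ≤ 0.968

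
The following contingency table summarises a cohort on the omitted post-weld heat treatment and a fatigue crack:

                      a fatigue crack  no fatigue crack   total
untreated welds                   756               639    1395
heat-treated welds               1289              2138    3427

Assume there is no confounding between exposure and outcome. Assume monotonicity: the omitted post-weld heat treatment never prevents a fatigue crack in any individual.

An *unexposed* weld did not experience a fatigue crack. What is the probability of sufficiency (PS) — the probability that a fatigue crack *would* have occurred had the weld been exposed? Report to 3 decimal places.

PS ≈ 0.266

p₁ = P(outcome | exposed) = 756/1395 = 0.54194
p₀ = P(outcome | unexposed) = 1289/3427 = 0.37613
Under exogeneity and monotonicity, PS = (p₁ − p₀)/(1 − p₀).
PS = (0.54194 − 0.37613) / 0.62387 ≈ 0.2658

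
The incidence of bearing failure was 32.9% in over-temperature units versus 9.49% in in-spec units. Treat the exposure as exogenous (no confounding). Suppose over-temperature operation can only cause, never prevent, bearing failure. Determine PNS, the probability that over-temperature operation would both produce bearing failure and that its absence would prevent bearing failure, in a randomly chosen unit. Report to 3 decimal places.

p₁ = 0.329, p₀ = 0.0949.
Under exogeneity and monotonicity, PNS = p₁ − p₀.
PNS = 0.329 − 0.0949 = 0.2341

PNS ≈ 0.234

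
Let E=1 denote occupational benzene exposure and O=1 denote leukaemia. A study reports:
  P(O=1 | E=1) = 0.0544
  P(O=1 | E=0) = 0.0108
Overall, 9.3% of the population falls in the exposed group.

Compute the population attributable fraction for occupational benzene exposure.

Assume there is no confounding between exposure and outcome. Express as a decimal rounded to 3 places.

PAF ≈ 0.273

Let p₁ = 0.0544, p₀ = 0.0108.
Overall risk P(Y=1) = π·p₁ + (1−π)·p₀ = 0.093×0.0544 + 0.907×0.0108 = 0.014855.
Under exogeneity, PAF = [P(Y=1) − p₀] / P(Y=1).
PAF = (0.014855 − 0.0108) / 0.014855 ≈ 0.2730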